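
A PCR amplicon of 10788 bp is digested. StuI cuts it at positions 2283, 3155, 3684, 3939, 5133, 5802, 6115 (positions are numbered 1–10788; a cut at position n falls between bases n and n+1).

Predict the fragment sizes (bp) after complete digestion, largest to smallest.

Linear molecule, 7 cuts → 8 fragments:
  2283 − 0 = 2283 bp
  3155 − 2283 = 872 bp
  3684 − 3155 = 529 bp
  3939 − 3684 = 255 bp
  5133 − 3939 = 1194 bp
  5802 − 5133 = 669 bp
  6115 − 5802 = 313 bp
  10788 − 6115 = 4673 bp
Sorted largest to smallest: 4673, 2283, 1194, 872, 669, 529, 313, 255 bp.

4673, 2283, 1194, 872, 669, 529, 313, 255 bp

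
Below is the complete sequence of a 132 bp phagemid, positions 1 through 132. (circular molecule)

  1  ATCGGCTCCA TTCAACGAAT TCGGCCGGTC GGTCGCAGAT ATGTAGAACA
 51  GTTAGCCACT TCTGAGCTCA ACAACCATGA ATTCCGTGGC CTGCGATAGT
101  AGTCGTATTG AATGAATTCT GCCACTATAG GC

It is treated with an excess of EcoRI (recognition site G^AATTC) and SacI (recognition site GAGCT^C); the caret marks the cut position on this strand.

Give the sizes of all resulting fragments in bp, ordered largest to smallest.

51, 35, 35, 11 bp

EcoRI sites (GAATTC) start at positions 17, 79, 114.
EcoRI cuts after the first base of each site, so after positions 17, 79, 114.
The SacI site (GAGCTC) starts at position 64.
SacI cuts after base 5 of each site (before the last base), so after position 68.
Combined cut positions: 17, 68, 79, 114.
Circular molecule, 4 cuts → 4 fragments:
  18–68 → 51 bp
  69–79 → 11 bp
  80–114 → 35 bp
  115–132 then 1–17 → 18 + 17 = 35 bp
Sorted largest to smallest: 51, 35, 35, 11 bp.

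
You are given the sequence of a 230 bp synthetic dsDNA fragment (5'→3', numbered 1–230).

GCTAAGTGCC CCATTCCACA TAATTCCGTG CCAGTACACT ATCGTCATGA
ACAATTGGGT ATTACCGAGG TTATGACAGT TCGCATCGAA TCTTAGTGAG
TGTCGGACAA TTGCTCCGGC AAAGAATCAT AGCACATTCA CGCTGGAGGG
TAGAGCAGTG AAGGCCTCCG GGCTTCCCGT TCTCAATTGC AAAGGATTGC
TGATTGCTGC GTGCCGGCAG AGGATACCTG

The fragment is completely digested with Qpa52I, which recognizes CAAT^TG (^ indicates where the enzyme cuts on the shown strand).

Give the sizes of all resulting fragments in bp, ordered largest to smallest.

Qpa52I sites (CAATTG) start at positions 52, 108, 184.
Qpa52I cuts after base 4 of each site, so after positions 55, 111, 187.
Linear molecule, 3 cuts → 4 fragments:
  1–55 → 55 bp
  56–111 → 56 bp
  112–187 → 76 bp
  188–230 → 43 bp
Sorted largest to smallest: 76, 56, 55, 43 bp.

76, 56, 55, 43 bp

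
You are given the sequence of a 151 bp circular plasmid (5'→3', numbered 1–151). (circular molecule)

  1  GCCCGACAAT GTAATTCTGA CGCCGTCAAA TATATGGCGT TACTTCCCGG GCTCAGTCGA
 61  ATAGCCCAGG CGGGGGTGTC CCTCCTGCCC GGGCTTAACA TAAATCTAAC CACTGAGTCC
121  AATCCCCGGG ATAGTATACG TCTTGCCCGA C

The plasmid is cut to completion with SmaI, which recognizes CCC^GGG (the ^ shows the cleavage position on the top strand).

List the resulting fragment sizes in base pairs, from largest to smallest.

SmaI sites (CCCGGG) start at positions 46, 88, 125.
SmaI cuts after base 3 of each site, so after positions 48, 90, 127.
Circular molecule, 3 cuts → 3 fragments:
  49–90 → 42 bp
  91–127 → 37 bp
  128–151 then 1–48 → 24 + 48 = 72 bp
Sorted largest to smallest: 72, 42, 37 bp.

72, 42, 37 bp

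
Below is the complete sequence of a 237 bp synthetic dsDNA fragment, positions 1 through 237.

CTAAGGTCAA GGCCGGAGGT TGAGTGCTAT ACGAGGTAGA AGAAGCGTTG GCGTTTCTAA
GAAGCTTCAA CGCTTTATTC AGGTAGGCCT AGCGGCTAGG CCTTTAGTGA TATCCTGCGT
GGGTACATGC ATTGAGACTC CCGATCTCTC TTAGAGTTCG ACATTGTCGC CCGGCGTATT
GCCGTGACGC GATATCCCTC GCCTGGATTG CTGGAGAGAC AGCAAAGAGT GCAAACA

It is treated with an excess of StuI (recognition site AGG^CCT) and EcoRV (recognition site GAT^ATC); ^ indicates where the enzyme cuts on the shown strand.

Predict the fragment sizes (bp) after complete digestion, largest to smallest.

87, 82, 44, 13, 11 bp

StuI sites (AGGCCT) start at positions 85, 98.
StuI cuts after base 3 of each site, so after positions 87, 100.
EcoRV sites (GATATC) start at positions 109, 191.
EcoRV cuts after base 3 of each site, so after positions 111, 193.
Combined cut positions: 87, 100, 111, 193.
Linear molecule, 4 cuts → 5 fragments:
  1–87 → 87 bp
  88–100 → 13 bp
  101–111 → 11 bp
  112–193 → 82 bp
  194–237 → 44 bp
Sorted largest to smallest: 87, 82, 44, 13, 11 bp.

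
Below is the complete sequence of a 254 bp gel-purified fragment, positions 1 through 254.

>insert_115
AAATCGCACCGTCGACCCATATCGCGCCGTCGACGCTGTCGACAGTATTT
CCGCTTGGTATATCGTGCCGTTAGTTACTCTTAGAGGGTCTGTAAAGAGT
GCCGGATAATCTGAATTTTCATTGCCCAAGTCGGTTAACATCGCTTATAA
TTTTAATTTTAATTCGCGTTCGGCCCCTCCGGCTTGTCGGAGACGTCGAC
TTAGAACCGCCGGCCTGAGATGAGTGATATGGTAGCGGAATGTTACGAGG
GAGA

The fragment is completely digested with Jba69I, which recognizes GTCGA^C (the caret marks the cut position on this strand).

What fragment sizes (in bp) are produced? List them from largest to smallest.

157, 55, 18, 15, 9 bp

Jba69I sites (GTCGAC) start at positions 11, 29, 38, 195.
Jba69I cuts after base 5 of each site (before the last base), so after positions 15, 33, 42, 199.
Linear molecule, 4 cuts → 5 fragments:
  1–15 → 15 bp
  16–33 → 18 bp
  34–42 → 9 bp
  43–199 → 157 bp
  200–254 → 55 bp
Sorted largest to smallest: 157, 55, 18, 15, 9 bp.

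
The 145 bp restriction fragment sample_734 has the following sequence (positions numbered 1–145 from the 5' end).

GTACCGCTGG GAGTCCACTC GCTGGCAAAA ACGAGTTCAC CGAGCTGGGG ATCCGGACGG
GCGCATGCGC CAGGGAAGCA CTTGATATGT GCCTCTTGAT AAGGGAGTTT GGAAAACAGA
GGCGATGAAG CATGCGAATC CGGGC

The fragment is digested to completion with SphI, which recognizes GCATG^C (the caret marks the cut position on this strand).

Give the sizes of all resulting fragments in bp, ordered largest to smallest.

67, 67, 11 bp

SphI sites (GCATGC) start at positions 63, 130.
SphI cuts after base 5 of each site (before the last base), so after positions 67, 134.
Linear molecule, 2 cuts → 3 fragments:
  1–67 → 67 bp
  68–134 → 67 bp
  135–145 → 11 bp
Sorted largest to smallest: 67, 67, 11 bp.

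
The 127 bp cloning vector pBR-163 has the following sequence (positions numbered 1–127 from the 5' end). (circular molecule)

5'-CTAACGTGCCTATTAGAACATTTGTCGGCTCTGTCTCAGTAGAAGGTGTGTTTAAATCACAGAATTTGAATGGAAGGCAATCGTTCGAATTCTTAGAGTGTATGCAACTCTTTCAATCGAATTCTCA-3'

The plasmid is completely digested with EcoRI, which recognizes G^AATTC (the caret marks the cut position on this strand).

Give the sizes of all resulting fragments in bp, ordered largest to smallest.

EcoRI sites (GAATTC) start at positions 87, 119.
EcoRI cuts after the first base of each site, so after positions 87, 119.
Circular molecule, 2 cuts → 2 fragments:
  88–119 → 32 bp
  120–127 then 1–87 → 8 + 87 = 95 bp
Sorted largest to smallest: 95, 32 bp.

95, 32 bp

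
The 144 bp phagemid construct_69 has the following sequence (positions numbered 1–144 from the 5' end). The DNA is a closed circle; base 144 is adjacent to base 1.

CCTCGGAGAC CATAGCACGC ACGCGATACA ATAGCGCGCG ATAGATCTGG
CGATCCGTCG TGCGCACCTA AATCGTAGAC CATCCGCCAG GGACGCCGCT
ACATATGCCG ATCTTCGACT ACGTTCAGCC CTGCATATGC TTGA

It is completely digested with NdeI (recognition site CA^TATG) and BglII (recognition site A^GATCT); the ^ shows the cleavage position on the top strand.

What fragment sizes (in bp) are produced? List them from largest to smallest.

NdeI sites (CATATG) start at positions 102, 134.
NdeI cuts after base 2 of each site, so after positions 103, 135.
The BglII site (AGATCT) starts at position 43.
BglII cuts after the first base of each site, so after position 43.
Combined cut positions: 43, 103, 135.
Circular molecule, 3 cuts → 3 fragments:
  44–103 → 60 bp
  104–135 → 32 bp
  136–144 then 1–43 → 9 + 43 = 52 bp
Sorted largest to smallest: 60, 52, 32 bp.

60, 52, 32 bp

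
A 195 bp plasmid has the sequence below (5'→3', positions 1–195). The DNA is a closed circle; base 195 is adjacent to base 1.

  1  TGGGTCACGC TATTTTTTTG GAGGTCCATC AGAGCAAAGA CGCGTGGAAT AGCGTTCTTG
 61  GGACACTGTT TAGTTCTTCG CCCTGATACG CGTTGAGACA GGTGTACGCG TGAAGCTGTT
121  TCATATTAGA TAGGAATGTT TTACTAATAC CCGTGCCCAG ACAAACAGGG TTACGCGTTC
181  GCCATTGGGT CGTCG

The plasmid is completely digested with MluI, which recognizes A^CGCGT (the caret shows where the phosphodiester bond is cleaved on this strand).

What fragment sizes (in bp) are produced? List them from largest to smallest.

67, 62, 48, 18 bp

MluI sites (ACGCGT) start at positions 40, 88, 106, 173.
MluI cuts after the first base of each site, so after positions 40, 88, 106, 173.
Circular molecule, 4 cuts → 4 fragments:
  41–88 → 48 bp
  89–106 → 18 bp
  107–173 → 67 bp
  174–195 then 1–40 → 22 + 40 = 62 bp
Sorted largest to smallest: 67, 62, 48, 18 bp.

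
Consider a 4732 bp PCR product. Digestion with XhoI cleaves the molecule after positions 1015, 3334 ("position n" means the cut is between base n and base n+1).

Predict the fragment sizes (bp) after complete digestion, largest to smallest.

Linear molecule, 2 cuts → 3 fragments:
  1015 − 0 = 1015 bp
  3334 − 1015 = 2319 bp
  4732 − 3334 = 1398 bp
Sorted largest to smallest: 2319, 1398, 1015 bp.

2319, 1398, 1015 bp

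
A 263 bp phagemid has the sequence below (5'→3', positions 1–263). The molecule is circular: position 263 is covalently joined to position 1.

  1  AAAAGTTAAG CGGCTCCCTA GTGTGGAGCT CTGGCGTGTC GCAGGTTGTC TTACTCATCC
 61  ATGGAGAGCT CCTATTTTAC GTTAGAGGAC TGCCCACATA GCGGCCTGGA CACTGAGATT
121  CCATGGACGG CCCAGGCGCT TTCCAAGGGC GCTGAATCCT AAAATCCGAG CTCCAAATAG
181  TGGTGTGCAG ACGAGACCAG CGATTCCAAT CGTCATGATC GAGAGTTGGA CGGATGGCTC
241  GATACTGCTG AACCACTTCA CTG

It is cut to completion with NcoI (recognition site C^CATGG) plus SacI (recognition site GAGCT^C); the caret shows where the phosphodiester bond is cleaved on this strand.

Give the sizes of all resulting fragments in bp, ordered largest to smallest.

NcoI sites (CCATGG) start at positions 59, 121.
NcoI cuts after the first base of each site, so after positions 59, 121.
SacI sites (GAGCTC) start at positions 26, 66, 168.
SacI cuts after base 5 of each site (before the last base), so after positions 30, 70, 172.
Combined cut positions: 30, 59, 70, 121, 172.
Circular molecule, 5 cuts → 5 fragments:
  31–59 → 29 bp
  60–70 → 11 bp
  71–121 → 51 bp
  122–172 → 51 bp
  173–263 then 1–30 → 91 + 30 = 121 bp
Sorted largest to smallest: 121, 51, 51, 29, 11 bp.

121, 51, 51, 29, 11 bp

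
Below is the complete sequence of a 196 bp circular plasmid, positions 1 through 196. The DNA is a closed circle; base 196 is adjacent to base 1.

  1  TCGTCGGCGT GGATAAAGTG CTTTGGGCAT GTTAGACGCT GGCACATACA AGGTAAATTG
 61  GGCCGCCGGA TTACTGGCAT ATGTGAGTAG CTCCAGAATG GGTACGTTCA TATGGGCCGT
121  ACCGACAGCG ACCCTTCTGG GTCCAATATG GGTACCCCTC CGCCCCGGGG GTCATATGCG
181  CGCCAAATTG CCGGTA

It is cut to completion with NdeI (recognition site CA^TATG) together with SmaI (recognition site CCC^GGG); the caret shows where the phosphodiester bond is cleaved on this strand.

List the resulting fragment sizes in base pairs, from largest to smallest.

101, 56, 31, 8 bp

NdeI sites (CATATG) start at positions 78, 109, 173.
NdeI cuts after base 2 of each site, so after positions 79, 110, 174.
The SmaI site (CCCGGG) starts at position 164.
SmaI cuts after base 3 of each site, so after position 166.
Combined cut positions: 79, 110, 166, 174.
Circular molecule, 4 cuts → 4 fragments:
  80–110 → 31 bp
  111–166 → 56 bp
  167–174 → 8 bp
  175–196 then 1–79 → 22 + 79 = 101 bp
Sorted largest to smallest: 101, 56, 31, 8 bp.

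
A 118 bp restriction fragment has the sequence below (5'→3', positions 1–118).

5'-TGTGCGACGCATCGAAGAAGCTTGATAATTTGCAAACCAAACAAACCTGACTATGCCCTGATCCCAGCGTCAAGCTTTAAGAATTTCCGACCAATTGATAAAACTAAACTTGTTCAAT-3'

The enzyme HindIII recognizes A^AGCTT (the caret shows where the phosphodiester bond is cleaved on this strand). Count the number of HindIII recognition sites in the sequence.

2

AAGCTT occurs starting at positions 18, 72.
HindIII cuts at 2 sites.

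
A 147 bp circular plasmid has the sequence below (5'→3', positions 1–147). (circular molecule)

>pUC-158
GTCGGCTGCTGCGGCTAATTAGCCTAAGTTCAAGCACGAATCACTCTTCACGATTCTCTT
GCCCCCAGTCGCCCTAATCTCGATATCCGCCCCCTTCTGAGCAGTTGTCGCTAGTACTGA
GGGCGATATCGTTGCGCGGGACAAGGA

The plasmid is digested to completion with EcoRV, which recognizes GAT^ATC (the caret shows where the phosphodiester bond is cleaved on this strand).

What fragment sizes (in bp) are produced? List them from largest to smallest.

EcoRV sites (GATATC) start at positions 82, 125.
EcoRV cuts after base 3 of each site, so after positions 84, 127.
Circular molecule, 2 cuts → 2 fragments:
  85–127 → 43 bp
  128–147 then 1–84 → 20 + 84 = 104 bp
Sorted largest to smallest: 104, 43 bp.

104, 43 bp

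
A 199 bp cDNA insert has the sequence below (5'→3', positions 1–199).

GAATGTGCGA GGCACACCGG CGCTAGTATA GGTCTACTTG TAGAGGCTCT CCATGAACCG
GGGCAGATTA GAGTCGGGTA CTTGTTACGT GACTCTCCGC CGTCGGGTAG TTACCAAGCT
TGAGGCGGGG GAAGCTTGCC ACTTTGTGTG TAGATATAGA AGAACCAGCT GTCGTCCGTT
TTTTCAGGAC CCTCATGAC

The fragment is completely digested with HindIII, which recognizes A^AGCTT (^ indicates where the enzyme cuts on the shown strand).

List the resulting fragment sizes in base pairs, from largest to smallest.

116, 67, 16 bp

HindIII sites (AAGCTT) start at positions 116, 132.
HindIII cuts after the first base of each site, so after positions 116, 132.
Linear molecule, 2 cuts → 3 fragments:
  1–116 → 116 bp
  117–132 → 16 bp
  133–199 → 67 bp
Sorted largest to smallest: 116, 67, 16 bp.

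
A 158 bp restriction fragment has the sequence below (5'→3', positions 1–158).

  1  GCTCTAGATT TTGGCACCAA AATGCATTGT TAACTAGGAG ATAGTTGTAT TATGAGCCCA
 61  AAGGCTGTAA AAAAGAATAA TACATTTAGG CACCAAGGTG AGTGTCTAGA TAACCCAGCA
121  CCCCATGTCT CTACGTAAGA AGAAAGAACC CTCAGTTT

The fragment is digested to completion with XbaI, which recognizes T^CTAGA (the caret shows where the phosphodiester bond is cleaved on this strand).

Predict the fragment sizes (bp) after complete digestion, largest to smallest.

102, 53, 3 bp

XbaI sites (TCTAGA) start at positions 3, 105.
XbaI cuts after the first base of each site, so after positions 3, 105.
Linear molecule, 2 cuts → 3 fragments:
  1–3 → 3 bp
  4–105 → 102 bp
  106–158 → 53 bp
Sorted largest to smallest: 102, 53, 3 bp.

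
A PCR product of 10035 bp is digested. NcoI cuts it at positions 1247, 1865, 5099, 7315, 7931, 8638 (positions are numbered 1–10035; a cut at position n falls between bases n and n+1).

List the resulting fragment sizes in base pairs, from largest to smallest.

Linear molecule, 6 cuts → 7 fragments:
  1247 − 0 = 1247 bp
  1865 − 1247 = 618 bp
  5099 − 1865 = 3234 bp
  7315 − 5099 = 2216 bp
  7931 − 7315 = 616 bp
  8638 − 7931 = 707 bp
  10035 − 8638 = 1397 bp
Sorted largest to smallest: 3234, 2216, 1397, 1247, 707, 618, 616 bp.

3234, 2216, 1397, 1247, 707, 618, 616 bp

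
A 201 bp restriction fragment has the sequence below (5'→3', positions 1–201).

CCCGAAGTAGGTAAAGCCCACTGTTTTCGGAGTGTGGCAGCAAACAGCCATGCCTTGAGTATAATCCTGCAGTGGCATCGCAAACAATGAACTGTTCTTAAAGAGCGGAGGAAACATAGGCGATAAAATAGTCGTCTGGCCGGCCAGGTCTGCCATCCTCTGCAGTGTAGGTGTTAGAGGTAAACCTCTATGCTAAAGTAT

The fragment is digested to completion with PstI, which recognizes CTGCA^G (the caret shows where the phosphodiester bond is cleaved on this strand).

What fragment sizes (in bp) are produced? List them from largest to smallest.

PstI sites (CTGCAG) start at positions 67, 160.
PstI cuts after base 5 of each site (before the last base), so after positions 71, 164.
Linear molecule, 2 cuts → 3 fragments:
  1–71 → 71 bp
  72–164 → 93 bp
  165–201 → 37 bp
Sorted largest to smallest: 93, 71, 37 bp.

93, 71, 37 bp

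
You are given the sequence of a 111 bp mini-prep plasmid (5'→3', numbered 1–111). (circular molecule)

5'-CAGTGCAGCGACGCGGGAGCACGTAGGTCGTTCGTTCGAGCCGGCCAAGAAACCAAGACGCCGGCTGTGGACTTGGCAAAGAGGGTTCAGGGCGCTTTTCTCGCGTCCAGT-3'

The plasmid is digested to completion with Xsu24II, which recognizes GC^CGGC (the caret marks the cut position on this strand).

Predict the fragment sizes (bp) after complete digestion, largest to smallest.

91, 20 bp

Xsu24II sites (GCCGGC) start at positions 40, 60.
Xsu24II cuts after base 2 of each site, so after positions 41, 61.
Circular molecule, 2 cuts → 2 fragments:
  42–61 → 20 bp
  62–111 then 1–41 → 50 + 41 = 91 bp
Sorted largest to smallest: 91, 20 bp.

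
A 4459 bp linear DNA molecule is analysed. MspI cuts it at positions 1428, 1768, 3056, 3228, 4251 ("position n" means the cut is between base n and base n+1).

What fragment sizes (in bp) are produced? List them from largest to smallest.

1428, 1288, 1023, 340, 208, 172 bp

Linear molecule, 5 cuts → 6 fragments:
  1428 − 0 = 1428 bp
  1768 − 1428 = 340 bp
  3056 − 1768 = 1288 bp
  3228 − 3056 = 172 bp
  4251 − 3228 = 1023 bp
  4459 − 4251 = 208 bp
Sorted largest to smallest: 1428, 1288, 1023, 340, 208, 172 bp.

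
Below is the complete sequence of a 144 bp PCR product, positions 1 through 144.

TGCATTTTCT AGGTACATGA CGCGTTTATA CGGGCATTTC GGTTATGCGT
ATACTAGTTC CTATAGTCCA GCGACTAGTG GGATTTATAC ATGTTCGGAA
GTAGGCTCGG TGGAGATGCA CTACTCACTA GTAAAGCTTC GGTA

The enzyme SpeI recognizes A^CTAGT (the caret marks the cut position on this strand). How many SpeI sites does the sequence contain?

3

ACTAGT occurs starting at positions 53, 74, 127.
SpeI cuts at 3 sites.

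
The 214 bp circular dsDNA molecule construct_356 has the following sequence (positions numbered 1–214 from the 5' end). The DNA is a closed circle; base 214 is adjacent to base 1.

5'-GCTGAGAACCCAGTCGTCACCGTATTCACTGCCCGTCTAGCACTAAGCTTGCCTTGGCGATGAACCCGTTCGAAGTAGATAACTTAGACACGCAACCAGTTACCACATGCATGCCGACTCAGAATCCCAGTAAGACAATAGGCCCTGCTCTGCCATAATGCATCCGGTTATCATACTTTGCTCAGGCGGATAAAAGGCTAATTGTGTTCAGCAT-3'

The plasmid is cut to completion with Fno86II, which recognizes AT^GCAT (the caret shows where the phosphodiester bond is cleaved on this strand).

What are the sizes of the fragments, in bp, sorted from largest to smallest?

163, 51 bp

Fno86II sites (ATGCAT) start at positions 107, 158.
Fno86II cuts after base 2 of each site, so after positions 108, 159.
Circular molecule, 2 cuts → 2 fragments:
  109–159 → 51 bp
  160–214 then 1–108 → 55 + 108 = 163 bp
Sorted largest to smallest: 163, 51 bp.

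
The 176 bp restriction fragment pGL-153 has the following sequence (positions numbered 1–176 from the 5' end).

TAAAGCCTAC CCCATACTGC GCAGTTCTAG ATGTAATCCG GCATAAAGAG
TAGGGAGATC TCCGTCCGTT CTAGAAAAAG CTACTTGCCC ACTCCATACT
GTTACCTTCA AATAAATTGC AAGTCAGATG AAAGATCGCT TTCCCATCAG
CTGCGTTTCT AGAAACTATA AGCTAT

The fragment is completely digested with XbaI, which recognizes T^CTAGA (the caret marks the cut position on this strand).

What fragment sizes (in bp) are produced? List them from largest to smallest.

XbaI sites (TCTAGA) start at positions 26, 70, 158.
XbaI cuts after the first base of each site, so after positions 26, 70, 158.
Linear molecule, 3 cuts → 4 fragments:
  1–26 → 26 bp
  27–70 → 44 bp
  71–158 → 88 bp
  159–176 → 18 bp
Sorted largest to smallest: 88, 44, 26, 18 bp.

88, 44, 26, 18 bp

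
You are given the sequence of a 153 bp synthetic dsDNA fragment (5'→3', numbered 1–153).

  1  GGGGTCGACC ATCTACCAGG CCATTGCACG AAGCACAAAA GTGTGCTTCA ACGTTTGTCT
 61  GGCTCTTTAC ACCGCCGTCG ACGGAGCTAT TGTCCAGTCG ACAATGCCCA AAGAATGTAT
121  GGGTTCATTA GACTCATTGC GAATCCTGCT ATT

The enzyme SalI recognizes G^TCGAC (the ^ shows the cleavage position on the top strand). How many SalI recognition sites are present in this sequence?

GTCGAC occurs starting at positions 4, 77, 97.
SalI cuts at 3 sites.

3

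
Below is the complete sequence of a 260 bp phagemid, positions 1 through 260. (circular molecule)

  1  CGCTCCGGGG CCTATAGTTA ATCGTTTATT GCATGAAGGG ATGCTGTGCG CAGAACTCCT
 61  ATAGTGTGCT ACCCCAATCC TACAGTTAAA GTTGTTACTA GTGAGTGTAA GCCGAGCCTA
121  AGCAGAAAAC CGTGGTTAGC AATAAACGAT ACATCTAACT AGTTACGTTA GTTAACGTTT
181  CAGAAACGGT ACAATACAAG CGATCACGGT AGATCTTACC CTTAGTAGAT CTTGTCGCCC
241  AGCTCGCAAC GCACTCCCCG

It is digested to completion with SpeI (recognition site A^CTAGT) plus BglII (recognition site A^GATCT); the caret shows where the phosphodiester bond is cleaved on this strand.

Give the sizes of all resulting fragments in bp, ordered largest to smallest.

130, 61, 53, 16 bp

SpeI sites (ACTAGT) start at positions 97, 158.
SpeI cuts after the first base of each site, so after positions 97, 158.
BglII sites (AGATCT) start at positions 211, 227.
BglII cuts after the first base of each site, so after positions 211, 227.
Combined cut positions: 97, 158, 211, 227.
Circular molecule, 4 cuts → 4 fragments:
  98–158 → 61 bp
  159–211 → 53 bp
  212–227 → 16 bp
  228–260 then 1–97 → 33 + 97 = 130 bp
Sorted largest to smallest: 130, 61, 53, 16 bp.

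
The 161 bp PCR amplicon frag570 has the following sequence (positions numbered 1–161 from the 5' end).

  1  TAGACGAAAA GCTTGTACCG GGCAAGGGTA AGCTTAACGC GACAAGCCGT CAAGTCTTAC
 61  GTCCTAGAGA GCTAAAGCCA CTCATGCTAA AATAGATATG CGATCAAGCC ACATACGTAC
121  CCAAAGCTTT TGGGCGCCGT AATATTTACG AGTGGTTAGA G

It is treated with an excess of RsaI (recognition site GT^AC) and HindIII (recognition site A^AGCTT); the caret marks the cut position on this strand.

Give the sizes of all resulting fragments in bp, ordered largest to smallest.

RsaI sites (GTAC) start at positions 15, 117.
RsaI cuts after base 2 of each site, so after positions 16, 118.
HindIII sites (AAGCTT) start at positions 9, 30, 124.
HindIII cuts after the first base of each site, so after positions 9, 30, 124.
Combined cut positions: 9, 16, 30, 118, 124.
Linear molecule, 5 cuts → 6 fragments:
  1–9 → 9 bp
  10–16 → 7 bp
  17–30 → 14 bp
  31–118 → 88 bp
  119–124 → 6 bp
  125–161 → 37 bp
Sorted largest to smallest: 88, 37, 14, 9, 7, 6 bp.

88, 37, 14, 9, 7, 6 bp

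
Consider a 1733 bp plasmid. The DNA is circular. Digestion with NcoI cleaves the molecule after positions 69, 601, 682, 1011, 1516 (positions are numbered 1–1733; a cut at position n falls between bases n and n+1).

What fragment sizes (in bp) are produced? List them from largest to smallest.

Circular molecule, 5 cuts → 5 fragments:
  601 − 69 = 532 bp
  682 − 601 = 81 bp
  1011 − 682 = 329 bp
  1516 − 1011 = 505 bp
  wrap: 1733 − 1516 + 69 = 286 bp
Sorted largest to smallest: 532, 505, 329, 286, 81 bp.

532, 505, 329, 286, 81 bp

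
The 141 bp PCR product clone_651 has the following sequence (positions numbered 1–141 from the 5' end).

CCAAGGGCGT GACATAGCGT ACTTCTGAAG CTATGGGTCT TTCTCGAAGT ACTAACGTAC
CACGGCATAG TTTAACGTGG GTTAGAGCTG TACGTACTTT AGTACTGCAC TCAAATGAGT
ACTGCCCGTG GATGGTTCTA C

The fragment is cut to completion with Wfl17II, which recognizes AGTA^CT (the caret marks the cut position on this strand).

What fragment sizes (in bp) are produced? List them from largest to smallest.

Wfl17II sites (AGTACT) start at positions 48, 101, 118.
Wfl17II cuts after base 4 of each site, so after positions 51, 104, 121.
Linear molecule, 3 cuts → 4 fragments:
  1–51 → 51 bp
  52–104 → 53 bp
  105–121 → 17 bp
  122–141 → 20 bp
Sorted largest to smallest: 53, 51, 20, 17 bp.

53, 51, 20, 17 bp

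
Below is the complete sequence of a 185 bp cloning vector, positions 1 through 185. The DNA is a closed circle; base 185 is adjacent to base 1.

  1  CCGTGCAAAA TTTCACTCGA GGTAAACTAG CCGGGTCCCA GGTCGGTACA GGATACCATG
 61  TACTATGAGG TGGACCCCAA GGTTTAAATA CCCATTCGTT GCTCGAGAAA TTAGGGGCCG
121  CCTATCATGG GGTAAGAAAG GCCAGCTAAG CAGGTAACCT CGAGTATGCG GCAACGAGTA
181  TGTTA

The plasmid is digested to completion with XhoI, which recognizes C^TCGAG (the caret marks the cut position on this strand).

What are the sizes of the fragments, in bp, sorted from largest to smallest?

86, 57, 42 bp

XhoI sites (CTCGAG) start at positions 16, 102, 159.
XhoI cuts after the first base of each site, so after positions 16, 102, 159.
Circular molecule, 3 cuts → 3 fragments:
  17–102 → 86 bp
  103–159 → 57 bp
  160–185 then 1–16 → 26 + 16 = 42 bp
Sorted largest to smallest: 86, 57, 42 bp.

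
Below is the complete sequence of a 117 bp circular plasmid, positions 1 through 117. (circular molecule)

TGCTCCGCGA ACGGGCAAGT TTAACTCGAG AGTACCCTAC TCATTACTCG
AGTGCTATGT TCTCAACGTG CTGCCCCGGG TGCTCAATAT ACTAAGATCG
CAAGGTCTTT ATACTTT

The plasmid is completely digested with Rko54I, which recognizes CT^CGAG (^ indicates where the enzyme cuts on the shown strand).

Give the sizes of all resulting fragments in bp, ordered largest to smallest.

Rko54I sites (CTCGAG) start at positions 25, 47.
Rko54I cuts after base 2 of each site, so after positions 26, 48.
Circular molecule, 2 cuts → 2 fragments:
  27–48 → 22 bp
  49–117 then 1–26 → 69 + 26 = 95 bp
Sorted largest to smallest: 95, 22 bp.

95, 22 bp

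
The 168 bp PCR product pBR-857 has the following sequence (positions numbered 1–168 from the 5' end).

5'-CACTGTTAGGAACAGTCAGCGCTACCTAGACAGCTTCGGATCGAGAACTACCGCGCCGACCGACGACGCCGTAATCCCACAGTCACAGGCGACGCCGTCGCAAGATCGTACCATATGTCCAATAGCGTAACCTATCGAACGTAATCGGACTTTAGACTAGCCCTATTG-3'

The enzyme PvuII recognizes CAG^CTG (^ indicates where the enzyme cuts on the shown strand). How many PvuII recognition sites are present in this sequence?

0

No occurrence of CAGCTG is present in the sequence.
PvuII does not cut: 0 sites.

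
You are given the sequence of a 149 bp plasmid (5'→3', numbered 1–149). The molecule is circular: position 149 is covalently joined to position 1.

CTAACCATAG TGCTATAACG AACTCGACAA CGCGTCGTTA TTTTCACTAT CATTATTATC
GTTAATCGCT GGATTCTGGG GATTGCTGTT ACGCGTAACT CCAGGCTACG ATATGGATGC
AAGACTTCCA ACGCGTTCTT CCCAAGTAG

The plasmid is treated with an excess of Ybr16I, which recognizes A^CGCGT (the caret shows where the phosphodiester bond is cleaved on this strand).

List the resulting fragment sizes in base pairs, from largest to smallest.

Ybr16I sites (ACGCGT) start at positions 30, 91, 131.
Ybr16I cuts after the first base of each site, so after positions 30, 91, 131.
Circular molecule, 3 cuts → 3 fragments:
  31–91 → 61 bp
  92–131 → 40 bp
  132–149 then 1–30 → 18 + 30 = 48 bp
Sorted largest to smallest: 61, 48, 40 bp.

61, 48, 40 bp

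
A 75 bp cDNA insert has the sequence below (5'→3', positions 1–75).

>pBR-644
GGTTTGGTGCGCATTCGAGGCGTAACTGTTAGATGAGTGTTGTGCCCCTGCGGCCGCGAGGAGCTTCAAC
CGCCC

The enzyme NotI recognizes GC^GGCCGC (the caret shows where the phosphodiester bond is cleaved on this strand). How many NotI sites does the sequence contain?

GCGGCCGC occurs starting at position 50.
NotI cuts at 1 site.

1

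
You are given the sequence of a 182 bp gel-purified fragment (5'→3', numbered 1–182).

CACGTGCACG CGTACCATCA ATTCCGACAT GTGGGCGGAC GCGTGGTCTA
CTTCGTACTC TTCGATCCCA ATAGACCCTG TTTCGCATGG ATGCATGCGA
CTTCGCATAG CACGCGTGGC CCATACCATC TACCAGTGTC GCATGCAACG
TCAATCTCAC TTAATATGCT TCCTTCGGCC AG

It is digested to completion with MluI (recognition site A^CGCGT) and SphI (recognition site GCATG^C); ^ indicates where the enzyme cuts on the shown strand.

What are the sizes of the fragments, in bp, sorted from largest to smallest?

MluI sites (ACGCGT) start at positions 8, 39, 112.
MluI cuts after the first base of each site, so after positions 8, 39, 112.
SphI sites (GCATGC) start at positions 93, 141.
SphI cuts after base 5 of each site (before the last base), so after positions 97, 145.
Combined cut positions: 8, 39, 97, 112, 145.
Linear molecule, 5 cuts → 6 fragments:
  1–8 → 8 bp
  9–39 → 31 bp
  40–97 → 58 bp
  98–112 → 15 bp
  113–145 → 33 bp
  146–182 → 37 bp
Sorted largest to smallest: 58, 37, 33, 31, 15, 8 bp.

58, 37, 33, 31, 15, 8 bp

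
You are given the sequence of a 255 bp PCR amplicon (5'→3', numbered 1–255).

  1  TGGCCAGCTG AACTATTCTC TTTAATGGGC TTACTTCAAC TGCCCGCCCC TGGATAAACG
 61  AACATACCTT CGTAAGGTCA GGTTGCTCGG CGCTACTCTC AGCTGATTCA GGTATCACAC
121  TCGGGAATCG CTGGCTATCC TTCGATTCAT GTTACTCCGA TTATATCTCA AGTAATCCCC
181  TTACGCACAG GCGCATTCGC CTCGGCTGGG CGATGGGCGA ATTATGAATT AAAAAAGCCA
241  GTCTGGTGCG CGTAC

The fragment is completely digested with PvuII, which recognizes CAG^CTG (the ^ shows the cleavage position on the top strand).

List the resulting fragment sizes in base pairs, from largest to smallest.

PvuII sites (CAGCTG) start at positions 5, 100.
PvuII cuts after base 3 of each site, so after positions 7, 102.
Linear molecule, 2 cuts → 3 fragments:
  1–7 → 7 bp
  8–102 → 95 bp
  103–255 → 153 bp
Sorted largest to smallest: 153, 95, 7 bp.

153, 95, 7 bp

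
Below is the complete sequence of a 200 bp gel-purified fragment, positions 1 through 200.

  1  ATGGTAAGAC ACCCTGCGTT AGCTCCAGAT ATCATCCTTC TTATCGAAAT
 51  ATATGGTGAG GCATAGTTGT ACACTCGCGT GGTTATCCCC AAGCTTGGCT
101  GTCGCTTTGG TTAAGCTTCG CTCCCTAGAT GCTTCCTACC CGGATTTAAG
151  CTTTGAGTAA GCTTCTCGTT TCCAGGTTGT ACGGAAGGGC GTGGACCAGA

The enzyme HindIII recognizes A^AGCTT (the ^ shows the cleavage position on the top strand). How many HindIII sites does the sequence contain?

AAGCTT occurs starting at positions 91, 113, 148, 159.
HindIII cuts at 4 sites.

4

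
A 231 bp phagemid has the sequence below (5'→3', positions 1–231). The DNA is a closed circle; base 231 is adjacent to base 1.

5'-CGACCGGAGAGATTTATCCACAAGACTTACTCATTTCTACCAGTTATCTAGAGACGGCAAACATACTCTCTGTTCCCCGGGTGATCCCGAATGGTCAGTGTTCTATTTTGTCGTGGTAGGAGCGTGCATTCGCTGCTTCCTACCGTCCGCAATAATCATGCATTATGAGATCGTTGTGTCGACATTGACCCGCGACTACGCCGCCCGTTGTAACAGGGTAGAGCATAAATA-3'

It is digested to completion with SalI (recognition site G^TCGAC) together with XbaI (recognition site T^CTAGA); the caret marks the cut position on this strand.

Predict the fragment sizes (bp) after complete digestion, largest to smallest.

131, 100 bp

The SalI site (GTCGAC) starts at position 178.
SalI cuts after the first base of each site, so after position 178.
The XbaI site (TCTAGA) starts at position 47.
XbaI cuts after the first base of each site, so after position 47.
Combined cut positions: 47, 178.
Circular molecule, 2 cuts → 2 fragments:
  48–178 → 131 bp
  179–231 then 1–47 → 53 + 47 = 100 bp
Sorted largest to smallest: 131, 100 bp.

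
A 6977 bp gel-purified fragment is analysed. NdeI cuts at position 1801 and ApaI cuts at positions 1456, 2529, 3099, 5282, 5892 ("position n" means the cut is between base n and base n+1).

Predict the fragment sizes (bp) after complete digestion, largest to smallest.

Combined cut positions (sorted): 1456, 1801, 2529, 3099, 5282, 5892.
Linear molecule, 6 cuts → 7 fragments:
  1456 − 0 = 1456 bp
  1801 − 1456 = 345 bp
  2529 − 1801 = 728 bp
  3099 − 2529 = 570 bp
  5282 − 3099 = 2183 bp
  5892 − 5282 = 610 bp
  6977 − 5892 = 1085 bp
Sorted largest to smallest: 2183, 1456, 1085, 728, 610, 570, 345 bp.

2183, 1456, 1085, 728, 610, 570, 345 bp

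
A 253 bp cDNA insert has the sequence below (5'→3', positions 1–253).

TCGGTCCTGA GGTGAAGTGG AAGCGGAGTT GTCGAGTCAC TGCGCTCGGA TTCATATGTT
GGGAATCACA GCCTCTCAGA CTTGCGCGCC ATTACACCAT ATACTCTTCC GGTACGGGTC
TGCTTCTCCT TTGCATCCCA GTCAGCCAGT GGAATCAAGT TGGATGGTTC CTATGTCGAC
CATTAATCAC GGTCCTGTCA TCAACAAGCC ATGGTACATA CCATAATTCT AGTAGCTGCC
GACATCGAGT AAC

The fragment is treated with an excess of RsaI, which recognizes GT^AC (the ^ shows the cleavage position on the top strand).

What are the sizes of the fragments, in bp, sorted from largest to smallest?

RsaI sites (GTAC) start at positions 112, 214.
RsaI cuts after base 2 of each site, so after positions 113, 215.
Linear molecule, 2 cuts → 3 fragments:
  1–113 → 113 bp
  114–215 → 102 bp
  216–253 → 38 bp
Sorted largest to smallest: 113, 102, 38 bp.

113, 102, 38 bp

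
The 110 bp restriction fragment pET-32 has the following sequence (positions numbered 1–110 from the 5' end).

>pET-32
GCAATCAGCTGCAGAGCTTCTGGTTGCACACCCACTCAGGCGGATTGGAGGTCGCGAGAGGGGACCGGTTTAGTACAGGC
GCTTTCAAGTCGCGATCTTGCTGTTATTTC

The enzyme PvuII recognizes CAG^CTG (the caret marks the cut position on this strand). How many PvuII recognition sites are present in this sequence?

1

CAGCTG occurs starting at position 6.
PvuII cuts at 1 site.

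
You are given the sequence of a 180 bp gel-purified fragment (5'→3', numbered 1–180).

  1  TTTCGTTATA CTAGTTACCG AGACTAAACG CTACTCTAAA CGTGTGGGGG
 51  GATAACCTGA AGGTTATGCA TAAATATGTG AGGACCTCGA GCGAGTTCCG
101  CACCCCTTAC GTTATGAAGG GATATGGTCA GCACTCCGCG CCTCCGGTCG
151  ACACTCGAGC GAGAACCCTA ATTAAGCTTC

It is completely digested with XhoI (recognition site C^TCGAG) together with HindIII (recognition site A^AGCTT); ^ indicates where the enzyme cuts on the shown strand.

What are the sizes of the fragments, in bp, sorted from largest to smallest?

XhoI sites (CTCGAG) start at positions 86, 154.
XhoI cuts after the first base of each site, so after positions 86, 154.
The HindIII site (AAGCTT) starts at position 174.
HindIII cuts after the first base of each site, so after position 174.
Combined cut positions: 86, 154, 174.
Linear molecule, 3 cuts → 4 fragments:
  1–86 → 86 bp
  87–154 → 68 bp
  155–174 → 20 bp
  175–180 → 6 bp
Sorted largest to smallest: 86, 68, 20, 6 bp.

86, 68, 20, 6 bp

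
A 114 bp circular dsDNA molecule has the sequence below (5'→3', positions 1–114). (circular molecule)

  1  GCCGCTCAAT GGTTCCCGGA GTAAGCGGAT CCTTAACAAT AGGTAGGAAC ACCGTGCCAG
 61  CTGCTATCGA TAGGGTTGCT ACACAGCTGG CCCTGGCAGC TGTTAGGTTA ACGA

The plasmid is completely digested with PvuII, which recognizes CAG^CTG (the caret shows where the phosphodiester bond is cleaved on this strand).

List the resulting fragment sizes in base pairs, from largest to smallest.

PvuII sites (CAGCTG) start at positions 58, 84, 97.
PvuII cuts after base 3 of each site, so after positions 60, 86, 99.
Circular molecule, 3 cuts → 3 fragments:
  61–86 → 26 bp
  87–99 → 13 bp
  100–114 then 1–60 → 15 + 60 = 75 bp
Sorted largest to smallest: 75, 26, 13 bp.

75, 26, 13 bp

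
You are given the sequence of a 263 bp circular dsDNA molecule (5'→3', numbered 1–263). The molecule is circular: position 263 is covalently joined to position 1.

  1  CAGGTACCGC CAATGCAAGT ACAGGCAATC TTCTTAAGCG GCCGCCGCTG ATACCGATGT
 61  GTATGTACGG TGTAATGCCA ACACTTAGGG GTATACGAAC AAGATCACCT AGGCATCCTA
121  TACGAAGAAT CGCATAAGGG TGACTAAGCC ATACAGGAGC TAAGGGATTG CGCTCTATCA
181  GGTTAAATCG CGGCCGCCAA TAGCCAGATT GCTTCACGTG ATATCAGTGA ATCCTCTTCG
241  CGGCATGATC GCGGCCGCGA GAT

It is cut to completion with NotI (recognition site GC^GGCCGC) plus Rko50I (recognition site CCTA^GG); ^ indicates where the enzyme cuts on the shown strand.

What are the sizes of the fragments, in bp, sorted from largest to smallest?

80, 72, 61, 50 bp

NotI sites (GCGGCCGC) start at positions 38, 190, 251.
NotI cuts after base 2 of each site, so after positions 39, 191, 252.
The Rko50I site (CCTAGG) starts at position 108.
Rko50I cuts after base 4 of each site, so after position 111.
Combined cut positions: 39, 111, 191, 252.
Circular molecule, 4 cuts → 4 fragments:
  40–111 → 72 bp
  112–191 → 80 bp
  192–252 → 61 bp
  253–263 then 1–39 → 11 + 39 = 50 bp
Sorted largest to smallest: 80, 72, 61, 50 bp.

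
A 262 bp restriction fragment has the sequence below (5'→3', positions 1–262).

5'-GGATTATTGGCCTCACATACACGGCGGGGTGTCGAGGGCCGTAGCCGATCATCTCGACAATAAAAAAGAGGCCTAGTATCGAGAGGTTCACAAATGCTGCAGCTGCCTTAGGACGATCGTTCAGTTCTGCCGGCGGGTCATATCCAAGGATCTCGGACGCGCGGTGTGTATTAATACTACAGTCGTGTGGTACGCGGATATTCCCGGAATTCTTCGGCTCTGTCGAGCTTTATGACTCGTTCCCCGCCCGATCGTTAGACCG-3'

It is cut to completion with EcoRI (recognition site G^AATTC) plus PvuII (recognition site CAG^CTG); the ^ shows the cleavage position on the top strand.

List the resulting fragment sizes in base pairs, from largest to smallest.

The EcoRI site (GAATTC) starts at position 207.
EcoRI cuts after the first base of each site, so after position 207.
The PvuII site (CAGCTG) starts at position 100.
PvuII cuts after base 3 of each site, so after position 102.
Combined cut positions: 102, 207.
Linear molecule, 2 cuts → 3 fragments:
  1–102 → 102 bp
  103–207 → 105 bp
  208–262 → 55 bp
Sorted largest to smallest: 105, 102, 55 bp.

105, 102, 55 bp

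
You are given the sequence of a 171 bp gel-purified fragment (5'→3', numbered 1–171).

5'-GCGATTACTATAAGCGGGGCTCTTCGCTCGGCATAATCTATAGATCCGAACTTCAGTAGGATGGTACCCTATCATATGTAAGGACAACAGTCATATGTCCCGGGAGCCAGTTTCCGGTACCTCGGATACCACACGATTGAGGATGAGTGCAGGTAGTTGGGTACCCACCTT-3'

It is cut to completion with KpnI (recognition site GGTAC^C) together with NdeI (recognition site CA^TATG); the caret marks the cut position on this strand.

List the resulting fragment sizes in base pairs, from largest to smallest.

67, 44, 27, 19, 7, 7 bp

KpnI sites (GGTACC) start at positions 63, 116, 160.
KpnI cuts after base 5 of each site (before the last base), so after positions 67, 120, 164.
NdeI sites (CATATG) start at positions 73, 92.
NdeI cuts after base 2 of each site, so after positions 74, 93.
Combined cut positions: 67, 74, 93, 120, 164.
Linear molecule, 5 cuts → 6 fragments:
  1–67 → 67 bp
  68–74 → 7 bp
  75–93 → 19 bp
  94–120 → 27 bp
  121–164 → 44 bp
  165–171 → 7 bp
Sorted largest to smallest: 67, 44, 27, 19, 7, 7 bp.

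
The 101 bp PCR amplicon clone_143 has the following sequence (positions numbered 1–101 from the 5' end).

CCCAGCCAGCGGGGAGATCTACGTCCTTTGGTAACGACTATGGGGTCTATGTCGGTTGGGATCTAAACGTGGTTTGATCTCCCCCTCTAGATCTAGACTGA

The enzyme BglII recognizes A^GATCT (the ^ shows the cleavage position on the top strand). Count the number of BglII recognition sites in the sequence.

AGATCT occurs starting at positions 15, 89.
BglII cuts at 2 sites.

2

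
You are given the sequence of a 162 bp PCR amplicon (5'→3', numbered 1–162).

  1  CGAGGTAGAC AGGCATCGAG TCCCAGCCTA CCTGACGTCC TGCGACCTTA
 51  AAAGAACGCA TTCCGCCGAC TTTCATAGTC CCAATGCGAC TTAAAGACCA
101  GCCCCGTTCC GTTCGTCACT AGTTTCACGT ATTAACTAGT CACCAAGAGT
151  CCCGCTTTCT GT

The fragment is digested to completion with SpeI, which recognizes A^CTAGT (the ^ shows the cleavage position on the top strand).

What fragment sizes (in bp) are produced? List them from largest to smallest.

SpeI sites (ACTAGT) start at positions 118, 135.
SpeI cuts after the first base of each site, so after positions 118, 135.
Linear molecule, 2 cuts → 3 fragments:
  1–118 → 118 bp
  119–135 → 17 bp
  136–162 → 27 bp
Sorted largest to smallest: 118, 27, 17 bp.

118, 27, 17 bp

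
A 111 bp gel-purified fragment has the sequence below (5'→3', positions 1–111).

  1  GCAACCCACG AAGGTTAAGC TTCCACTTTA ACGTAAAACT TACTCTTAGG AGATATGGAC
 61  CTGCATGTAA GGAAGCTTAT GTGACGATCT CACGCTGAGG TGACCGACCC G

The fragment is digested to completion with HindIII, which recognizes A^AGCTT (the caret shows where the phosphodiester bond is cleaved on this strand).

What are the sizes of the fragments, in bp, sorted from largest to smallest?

56, 38, 17 bp

HindIII sites (AAGCTT) start at positions 17, 73.
HindIII cuts after the first base of each site, so after positions 17, 73.
Linear molecule, 2 cuts → 3 fragments:
  1–17 → 17 bp
  18–73 → 56 bp
  74–111 → 38 bp
Sorted largest to smallest: 56, 38, 17 bp.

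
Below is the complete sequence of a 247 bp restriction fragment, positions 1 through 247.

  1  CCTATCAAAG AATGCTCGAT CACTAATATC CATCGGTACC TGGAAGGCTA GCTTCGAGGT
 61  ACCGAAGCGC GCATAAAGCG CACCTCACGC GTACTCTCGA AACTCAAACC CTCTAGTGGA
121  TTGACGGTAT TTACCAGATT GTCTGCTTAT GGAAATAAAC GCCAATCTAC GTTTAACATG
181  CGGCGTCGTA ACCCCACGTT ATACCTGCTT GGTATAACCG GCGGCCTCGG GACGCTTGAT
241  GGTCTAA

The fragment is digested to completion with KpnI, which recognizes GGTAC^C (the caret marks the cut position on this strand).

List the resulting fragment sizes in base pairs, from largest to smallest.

185, 39, 23 bp

KpnI sites (GGTACC) start at positions 35, 58.
KpnI cuts after base 5 of each site (before the last base), so after positions 39, 62.
Linear molecule, 2 cuts → 3 fragments:
  1–39 → 39 bp
  40–62 → 23 bp
  63–247 → 185 bp
Sorted largest to smallest: 185, 39, 23 bp.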